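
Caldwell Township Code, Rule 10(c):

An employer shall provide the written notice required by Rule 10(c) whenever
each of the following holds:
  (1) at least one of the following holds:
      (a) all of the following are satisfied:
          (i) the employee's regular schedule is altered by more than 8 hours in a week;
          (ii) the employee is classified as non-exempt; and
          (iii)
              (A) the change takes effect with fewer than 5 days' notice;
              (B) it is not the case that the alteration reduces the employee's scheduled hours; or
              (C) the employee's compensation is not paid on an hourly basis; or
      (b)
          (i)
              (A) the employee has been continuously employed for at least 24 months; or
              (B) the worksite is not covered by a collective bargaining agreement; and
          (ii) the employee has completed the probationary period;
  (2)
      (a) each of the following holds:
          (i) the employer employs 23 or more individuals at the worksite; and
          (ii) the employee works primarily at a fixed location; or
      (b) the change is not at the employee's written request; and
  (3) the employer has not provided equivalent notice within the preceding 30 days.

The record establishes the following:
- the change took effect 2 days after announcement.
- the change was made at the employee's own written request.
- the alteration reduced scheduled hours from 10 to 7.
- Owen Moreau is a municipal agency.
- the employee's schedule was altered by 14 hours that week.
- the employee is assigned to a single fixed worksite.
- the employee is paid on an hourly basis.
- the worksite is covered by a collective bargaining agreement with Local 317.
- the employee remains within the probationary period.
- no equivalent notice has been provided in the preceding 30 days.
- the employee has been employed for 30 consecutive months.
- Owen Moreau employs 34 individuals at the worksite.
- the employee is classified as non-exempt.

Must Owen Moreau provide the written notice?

(i) schedule shift > 8h — holds.
(ii) non-exempt — holds.
(A) < 5 days' notice — holds.
(B) not (hours reduced) — fails.
(C) not (hourly-paid) — fails.
So (iii) is satisfied (T OR F OR F).
(a) = T AND T AND T = true.
(A) tenure ≥ 24 mo. — satisfied.
(B) no CBA — not met.
So (i) is satisfied (T OR F).
(ii) past probation — not satisfied.
(b): T AND F → false.
(1) = T OR F = true.
(i) ≥ 23 at site — holds.
(ii) fixed location — met.
(a) = T AND T = true.
(b) not employee-requested — not satisfied.
(2): T OR F → true.
(3) no recent notice — holds.
So Overall is satisfied (T AND T AND T).

Yes — required.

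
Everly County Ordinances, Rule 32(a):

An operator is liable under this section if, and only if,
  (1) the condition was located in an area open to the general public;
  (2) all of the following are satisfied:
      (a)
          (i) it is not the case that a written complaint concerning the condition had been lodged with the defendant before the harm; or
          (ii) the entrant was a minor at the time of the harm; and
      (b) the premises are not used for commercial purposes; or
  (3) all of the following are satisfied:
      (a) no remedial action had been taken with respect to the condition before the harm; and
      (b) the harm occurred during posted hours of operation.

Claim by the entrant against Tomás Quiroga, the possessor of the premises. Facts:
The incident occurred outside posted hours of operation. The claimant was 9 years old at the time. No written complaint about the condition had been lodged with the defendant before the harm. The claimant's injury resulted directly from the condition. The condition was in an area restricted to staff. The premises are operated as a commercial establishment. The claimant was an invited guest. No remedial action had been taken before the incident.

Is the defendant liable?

No — not liable.

(1) public area — fails.
(i) not (complaint lodged) — holds.
(ii) entrant a minor — satisfied.
(a): T OR T → true.
(b) not (commercial use) — not satisfied.
(2): T AND F → false.
(a) no remedial action — holds.
(b) during posted hours — not satisfied.
(3): T AND F → false.
Overall = F OR F OR F = false.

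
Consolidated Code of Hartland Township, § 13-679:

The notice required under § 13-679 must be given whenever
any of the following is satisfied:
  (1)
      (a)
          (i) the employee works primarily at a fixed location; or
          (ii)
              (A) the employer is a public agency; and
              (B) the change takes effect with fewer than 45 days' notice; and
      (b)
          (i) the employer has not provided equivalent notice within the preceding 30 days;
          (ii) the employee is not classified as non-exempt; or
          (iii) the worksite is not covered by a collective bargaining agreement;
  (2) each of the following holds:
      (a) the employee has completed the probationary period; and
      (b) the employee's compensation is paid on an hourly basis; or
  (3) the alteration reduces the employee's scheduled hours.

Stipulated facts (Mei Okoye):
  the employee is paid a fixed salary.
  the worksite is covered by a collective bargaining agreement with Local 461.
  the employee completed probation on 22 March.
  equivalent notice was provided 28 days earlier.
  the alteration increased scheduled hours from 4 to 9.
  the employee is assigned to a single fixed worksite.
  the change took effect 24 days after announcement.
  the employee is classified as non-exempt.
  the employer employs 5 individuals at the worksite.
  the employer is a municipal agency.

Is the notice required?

(i) fixed location — holds.
(A) public agency — met.
(B) < 45 days' notice — met.
So (ii) is satisfied (T AND T).
(a): T OR T → true.
(i) no recent notice — fails.
(ii) not (non-exempt) — not met.
(iii) no CBA — not satisfied.
So (b) is not satisfied (F OR F OR F).
(1) = T AND F = false.
(a) past probation — satisfied.
(b) hourly-paid — not satisfied.
So (2) is not satisfied (T AND F).
(3) hours reduced — not satisfied.
Overall: F OR F OR F → false.

No — not required.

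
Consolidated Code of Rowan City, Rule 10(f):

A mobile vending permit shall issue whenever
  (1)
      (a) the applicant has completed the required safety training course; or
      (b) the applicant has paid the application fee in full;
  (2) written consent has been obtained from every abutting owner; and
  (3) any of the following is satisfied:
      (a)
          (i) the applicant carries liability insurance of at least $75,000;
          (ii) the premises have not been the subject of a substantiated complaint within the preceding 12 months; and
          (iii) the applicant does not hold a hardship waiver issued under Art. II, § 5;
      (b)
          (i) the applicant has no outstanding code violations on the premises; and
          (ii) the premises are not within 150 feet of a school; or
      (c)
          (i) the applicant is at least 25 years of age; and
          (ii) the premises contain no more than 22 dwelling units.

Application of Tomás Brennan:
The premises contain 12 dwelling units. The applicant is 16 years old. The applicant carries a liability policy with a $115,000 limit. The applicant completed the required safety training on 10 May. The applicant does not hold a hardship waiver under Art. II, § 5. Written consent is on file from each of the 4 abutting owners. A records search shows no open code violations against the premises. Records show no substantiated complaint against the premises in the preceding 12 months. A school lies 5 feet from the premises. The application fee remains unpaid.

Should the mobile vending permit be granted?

(a) safety training — holds.
(b) fee paid — not met.
So (1) is satisfied (T OR F).
(2) all abutters consent — met.
(i) insurance ≥ $75,000 — holds.
(ii) no complaint in 12 mo. — holds.
(iii) not (hardship waiver) — holds.
(a) = T AND T AND T = true.
(i) no code violations — met.
(ii) ≥150 ft from school — not satisfied.
(b) = T AND F = false.
(i) age ≥ 25 — not satisfied.
(ii) ≤ 22 units — holds.
So (c) is not satisfied (F AND T).
So (3) is satisfied (T OR F OR F).
Overall: T AND T AND T → true.

Yes — granted.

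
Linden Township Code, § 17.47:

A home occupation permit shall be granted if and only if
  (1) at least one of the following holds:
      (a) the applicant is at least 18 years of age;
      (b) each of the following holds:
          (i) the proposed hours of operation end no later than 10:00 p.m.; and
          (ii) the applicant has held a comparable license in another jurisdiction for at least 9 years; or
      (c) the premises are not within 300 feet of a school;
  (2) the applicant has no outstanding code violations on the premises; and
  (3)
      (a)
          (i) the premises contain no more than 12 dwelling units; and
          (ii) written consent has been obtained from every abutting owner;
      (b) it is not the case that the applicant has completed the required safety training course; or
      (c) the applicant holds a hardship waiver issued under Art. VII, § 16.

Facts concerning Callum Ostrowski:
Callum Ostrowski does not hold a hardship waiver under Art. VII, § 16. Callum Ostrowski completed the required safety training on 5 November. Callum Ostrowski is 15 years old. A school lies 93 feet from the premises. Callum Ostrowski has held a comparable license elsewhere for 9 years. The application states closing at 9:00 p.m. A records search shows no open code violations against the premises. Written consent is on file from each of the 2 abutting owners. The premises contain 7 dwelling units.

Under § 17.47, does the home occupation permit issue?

(a) age ≥ 18 — not satisfied.
(i) closes by 10 p.m. — satisfied.
(ii) prior license ≥ 9 yr — satisfied.
(b) = T AND T = true.
(c) ≥300 ft from school — not met.
(1) = F OR T OR F = true.
(2) no code violations — satisfied.
(i) ≤ 12 units — holds.
(ii) all abutters consent — satisfied.
(a) = T AND T = true.
(b) not (safety training) — not satisfied.
(c) hardship waiver — not met.
(3) = T OR F OR F = true.
Overall: T AND T AND T → true.

Yes — granted.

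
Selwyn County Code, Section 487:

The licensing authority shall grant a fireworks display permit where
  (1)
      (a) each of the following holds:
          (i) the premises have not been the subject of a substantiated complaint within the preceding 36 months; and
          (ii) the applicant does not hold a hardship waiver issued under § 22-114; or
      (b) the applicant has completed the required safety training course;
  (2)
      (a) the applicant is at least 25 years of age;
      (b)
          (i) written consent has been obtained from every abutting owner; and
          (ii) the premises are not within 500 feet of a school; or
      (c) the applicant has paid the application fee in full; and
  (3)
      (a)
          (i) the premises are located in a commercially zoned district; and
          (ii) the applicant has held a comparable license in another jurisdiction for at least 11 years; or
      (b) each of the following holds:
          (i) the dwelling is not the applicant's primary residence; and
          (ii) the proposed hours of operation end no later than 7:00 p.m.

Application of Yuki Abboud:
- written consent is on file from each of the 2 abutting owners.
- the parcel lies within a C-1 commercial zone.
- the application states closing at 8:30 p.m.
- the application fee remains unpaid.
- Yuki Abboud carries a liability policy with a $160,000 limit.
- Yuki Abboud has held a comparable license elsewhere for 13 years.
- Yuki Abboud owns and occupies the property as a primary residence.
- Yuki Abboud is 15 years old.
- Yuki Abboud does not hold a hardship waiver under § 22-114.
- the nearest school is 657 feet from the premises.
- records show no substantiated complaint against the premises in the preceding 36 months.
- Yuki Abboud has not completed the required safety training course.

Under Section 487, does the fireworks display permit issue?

Yes — granted.

(i) no complaint in 36 mo. — holds.
(ii) not (hardship waiver) — holds.
(a) = T AND T = true.
(b) safety training — not met.
(1): T OR F → true.
(a) age ≥ 25 — fails.
(i) all abutters consent — satisfied.
(ii) ≥500 ft from school — met.
(b): T AND T → true.
(c) fee paid — not met.
So (2) is satisfied (F OR T OR F).
(i) commercially zoned — holds.
(ii) prior license ≥ 11 yr — satisfied.
(a) = T AND T = true.
(i) not (primary residence) — not satisfied.
(ii) closes by 7 p.m. — not met.
(b) = F AND F = false.
(3): T OR F → true.
Overall = T AND T AND T = true.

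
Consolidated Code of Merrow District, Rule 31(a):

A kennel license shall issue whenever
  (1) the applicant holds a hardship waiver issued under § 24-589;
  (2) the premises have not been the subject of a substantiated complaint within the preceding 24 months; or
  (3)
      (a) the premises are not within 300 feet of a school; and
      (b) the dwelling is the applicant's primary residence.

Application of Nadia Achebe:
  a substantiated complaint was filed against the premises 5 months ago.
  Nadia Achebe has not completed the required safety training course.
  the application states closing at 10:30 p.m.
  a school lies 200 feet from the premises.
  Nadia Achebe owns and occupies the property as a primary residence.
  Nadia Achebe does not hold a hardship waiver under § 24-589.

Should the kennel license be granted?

No — denied.

(1) hardship waiver — not met.
(2) no complaint in 24 mo. — fails.
(a) ≥300 ft from school — fails.
(b) primary residence — met.
(3): F AND T → false.
So Overall is not satisfied (F OR F OR F).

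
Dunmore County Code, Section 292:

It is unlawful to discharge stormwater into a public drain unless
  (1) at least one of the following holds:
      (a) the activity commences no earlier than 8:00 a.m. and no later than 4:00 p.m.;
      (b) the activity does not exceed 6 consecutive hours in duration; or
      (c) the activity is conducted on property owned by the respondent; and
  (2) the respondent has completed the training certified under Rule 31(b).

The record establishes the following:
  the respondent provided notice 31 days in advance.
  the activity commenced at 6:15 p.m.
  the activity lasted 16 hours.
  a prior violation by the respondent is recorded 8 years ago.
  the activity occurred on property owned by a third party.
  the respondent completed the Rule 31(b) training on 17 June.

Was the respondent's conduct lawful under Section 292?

No — unlawful.

(a) start within hours — not met.
(b) ≤ 6 hrs duration — fails.
(c) own property — not met.
(1) = F OR F OR F = false.
(2) training certified — holds.
Overall: F AND T → false.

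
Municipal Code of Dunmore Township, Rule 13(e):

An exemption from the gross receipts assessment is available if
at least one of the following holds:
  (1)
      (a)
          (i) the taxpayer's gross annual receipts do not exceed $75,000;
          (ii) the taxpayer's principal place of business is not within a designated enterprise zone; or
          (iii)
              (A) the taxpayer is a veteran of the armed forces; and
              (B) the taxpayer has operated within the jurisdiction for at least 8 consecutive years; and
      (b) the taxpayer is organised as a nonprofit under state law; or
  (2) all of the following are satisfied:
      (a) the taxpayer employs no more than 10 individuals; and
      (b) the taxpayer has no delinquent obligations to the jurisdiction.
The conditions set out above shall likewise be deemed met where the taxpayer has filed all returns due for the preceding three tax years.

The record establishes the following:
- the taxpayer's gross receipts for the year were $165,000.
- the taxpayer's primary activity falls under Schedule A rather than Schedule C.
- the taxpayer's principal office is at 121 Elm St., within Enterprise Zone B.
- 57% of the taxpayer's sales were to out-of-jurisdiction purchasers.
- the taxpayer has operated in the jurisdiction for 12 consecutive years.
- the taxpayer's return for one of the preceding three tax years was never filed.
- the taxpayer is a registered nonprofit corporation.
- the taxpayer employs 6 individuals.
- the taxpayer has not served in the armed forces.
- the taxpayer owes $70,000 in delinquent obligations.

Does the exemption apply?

No — not exempt.

(i) receipts ≤ $75,000 — not satisfied.
(ii) not (in enterprise zone) — not satisfied.
(A) veteran — not met.
(B) ≥ 8 yrs in jurisdiction — satisfied.
(iii): F AND T → false.
(a) = F OR F OR F = false.
(b) nonprofit — satisfied.
(1) = F AND T = false.
(a) ≤ 10 employees — met.
(b) no delinquency — fails.
(2) = T AND F = false.
Overall: F OR F → false.
Exception (returns current) — not satisfied.
Result: main false OR exception false → false.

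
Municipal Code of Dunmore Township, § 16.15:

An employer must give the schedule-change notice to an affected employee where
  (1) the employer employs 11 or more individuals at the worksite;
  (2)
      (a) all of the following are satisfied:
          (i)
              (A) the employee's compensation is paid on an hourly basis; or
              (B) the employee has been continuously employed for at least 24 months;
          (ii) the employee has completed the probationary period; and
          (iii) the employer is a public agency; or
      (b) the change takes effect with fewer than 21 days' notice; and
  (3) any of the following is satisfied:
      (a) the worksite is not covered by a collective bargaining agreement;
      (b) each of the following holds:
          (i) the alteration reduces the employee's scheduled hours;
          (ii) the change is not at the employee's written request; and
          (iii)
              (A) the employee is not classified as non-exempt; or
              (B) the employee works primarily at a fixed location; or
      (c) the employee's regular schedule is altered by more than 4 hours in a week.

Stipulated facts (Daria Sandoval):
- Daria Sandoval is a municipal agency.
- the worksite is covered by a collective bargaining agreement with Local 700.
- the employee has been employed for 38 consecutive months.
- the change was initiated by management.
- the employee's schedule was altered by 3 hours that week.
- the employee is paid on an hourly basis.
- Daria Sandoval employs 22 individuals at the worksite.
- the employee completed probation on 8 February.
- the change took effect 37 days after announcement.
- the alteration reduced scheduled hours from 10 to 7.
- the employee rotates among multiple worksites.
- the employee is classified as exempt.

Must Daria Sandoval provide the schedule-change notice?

(1) ≥ 11 at site — met.
(A) hourly-paid — satisfied.
(B) tenure ≥ 24 mo. — holds.
(i) = T OR T = true.
(ii) past probation — satisfied.
(iii) public agency — satisfied.
(a): T AND T AND T → true.
(b) < 21 days' notice — fails.
So (2) is satisfied (T OR F).
(a) no CBA — not met.
(i) hours reduced — met.
(ii) not employee-requested — satisfied.
(A) not (non-exempt) — satisfied.
(B) fixed location — not met.
(iii): T OR F → true.
(b): T AND T AND T → true.
(c) schedule shift > 4h — not satisfied.
(3): F OR T OR F → true.
Overall: T AND T AND T → true.

Yes — required.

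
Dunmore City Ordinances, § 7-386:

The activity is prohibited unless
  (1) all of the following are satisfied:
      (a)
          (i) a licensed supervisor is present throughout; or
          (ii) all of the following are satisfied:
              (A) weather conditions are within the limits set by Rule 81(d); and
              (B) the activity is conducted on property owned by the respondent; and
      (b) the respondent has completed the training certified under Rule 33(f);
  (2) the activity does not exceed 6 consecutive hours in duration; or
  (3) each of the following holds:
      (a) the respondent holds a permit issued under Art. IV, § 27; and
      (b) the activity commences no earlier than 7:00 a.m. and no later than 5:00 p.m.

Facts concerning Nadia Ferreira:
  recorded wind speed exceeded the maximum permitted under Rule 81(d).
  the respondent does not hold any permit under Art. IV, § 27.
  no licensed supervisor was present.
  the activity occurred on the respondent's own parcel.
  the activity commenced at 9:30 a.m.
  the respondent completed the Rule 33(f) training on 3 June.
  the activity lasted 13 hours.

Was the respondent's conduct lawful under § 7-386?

No — unlawful.

(i) supervisor present — fails.
(A) weather ok — not met.
(B) own property — satisfied.
So (ii) is not satisfied (F AND T).
So (a) is not satisfied (F OR F).
(b) training certified — met.
(1) = F AND T = false.
(2) ≤ 6 hrs duration — fails.
(a) holds permit — not satisfied.
(b) start within hours — holds.
(3) = F AND T = false.
Overall: F OR F OR F → false.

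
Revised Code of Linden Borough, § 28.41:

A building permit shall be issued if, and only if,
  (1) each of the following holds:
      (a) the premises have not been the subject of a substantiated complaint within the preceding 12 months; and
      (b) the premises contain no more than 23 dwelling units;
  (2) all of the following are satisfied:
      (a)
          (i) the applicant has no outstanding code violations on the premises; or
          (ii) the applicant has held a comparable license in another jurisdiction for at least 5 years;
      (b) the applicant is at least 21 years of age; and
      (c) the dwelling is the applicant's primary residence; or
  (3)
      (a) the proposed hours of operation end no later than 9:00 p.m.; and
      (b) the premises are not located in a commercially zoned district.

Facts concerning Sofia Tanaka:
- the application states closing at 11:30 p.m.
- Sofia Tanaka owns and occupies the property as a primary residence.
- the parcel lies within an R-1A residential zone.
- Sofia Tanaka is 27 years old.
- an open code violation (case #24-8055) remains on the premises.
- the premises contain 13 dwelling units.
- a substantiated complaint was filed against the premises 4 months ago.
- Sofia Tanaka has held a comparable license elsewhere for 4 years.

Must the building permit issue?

(a) no complaint in 12 mo. — fails.
(b) ≤ 23 units — satisfied.
(1): F AND T → false.
(i) no code violations — not met.
(ii) prior license ≥ 5 yr — not met.
(a) = F OR F = false.
(b) age ≥ 21 — met.
(c) primary residence — met.
(2) = F AND T AND T = false.
(a) closes by 9 p.m. — not satisfied.
(b) not (commercially zoned) — satisfied.
(3) = F AND T = false.
Overall: F OR F OR F → false.

No — denied.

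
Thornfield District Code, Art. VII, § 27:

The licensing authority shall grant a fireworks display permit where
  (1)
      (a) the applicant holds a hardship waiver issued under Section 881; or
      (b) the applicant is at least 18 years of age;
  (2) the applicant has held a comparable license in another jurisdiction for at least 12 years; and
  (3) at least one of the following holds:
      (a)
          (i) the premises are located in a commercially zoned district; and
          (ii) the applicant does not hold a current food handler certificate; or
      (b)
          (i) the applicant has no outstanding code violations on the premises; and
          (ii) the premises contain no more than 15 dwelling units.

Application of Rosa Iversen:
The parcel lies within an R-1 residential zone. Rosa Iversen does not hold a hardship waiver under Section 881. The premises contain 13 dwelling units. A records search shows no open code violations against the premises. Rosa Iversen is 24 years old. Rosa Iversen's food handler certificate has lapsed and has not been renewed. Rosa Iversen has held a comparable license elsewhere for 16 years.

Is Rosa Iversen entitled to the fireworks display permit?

(a) hardship waiver — not met.
(b) age ≥ 18 — holds.
So (1) is satisfied (F OR T).
(2) prior license ≥ 12 yr — met.
(i) commercially zoned — fails.
(ii) not (food handler cert.) — met.
So (a) is not satisfied (F AND T).
(i) no code violations — satisfied.
(ii) ≤ 15 units — satisfied.
So (b) is satisfied (T AND T).
(3) = F OR T = true.
Overall = T AND T AND T = true.

Yes — granted.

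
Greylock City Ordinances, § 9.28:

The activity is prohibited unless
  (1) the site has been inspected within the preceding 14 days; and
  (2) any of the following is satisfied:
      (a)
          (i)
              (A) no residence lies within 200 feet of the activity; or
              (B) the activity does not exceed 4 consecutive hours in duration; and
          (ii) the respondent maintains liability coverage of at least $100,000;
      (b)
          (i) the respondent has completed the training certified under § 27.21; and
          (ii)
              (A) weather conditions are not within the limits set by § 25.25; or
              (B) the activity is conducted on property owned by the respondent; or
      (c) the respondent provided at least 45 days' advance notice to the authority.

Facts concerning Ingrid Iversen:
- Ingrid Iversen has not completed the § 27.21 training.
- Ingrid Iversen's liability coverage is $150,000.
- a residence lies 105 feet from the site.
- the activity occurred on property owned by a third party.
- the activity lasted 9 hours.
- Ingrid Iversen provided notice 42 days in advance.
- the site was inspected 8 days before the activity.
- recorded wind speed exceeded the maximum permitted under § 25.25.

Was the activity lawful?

(1) site inspected — met.
(A) no residence in 200 ft — not met.
(B) ≤ 4 hrs duration — not met.
So (i) is not satisfied (F OR F).
(ii) coverage ≥ $100,000 — satisfied.
(a): F AND T → false.
(i) training certified — not met.
(A) not (weather ok) — met.
(B) own property — not satisfied.
(ii) = T OR F = true.
(b): F AND T → false.
(c) ≥45 days' notice — fails.
(2) = F OR F OR F = false.
Overall = T AND F = false.

No — unlawful.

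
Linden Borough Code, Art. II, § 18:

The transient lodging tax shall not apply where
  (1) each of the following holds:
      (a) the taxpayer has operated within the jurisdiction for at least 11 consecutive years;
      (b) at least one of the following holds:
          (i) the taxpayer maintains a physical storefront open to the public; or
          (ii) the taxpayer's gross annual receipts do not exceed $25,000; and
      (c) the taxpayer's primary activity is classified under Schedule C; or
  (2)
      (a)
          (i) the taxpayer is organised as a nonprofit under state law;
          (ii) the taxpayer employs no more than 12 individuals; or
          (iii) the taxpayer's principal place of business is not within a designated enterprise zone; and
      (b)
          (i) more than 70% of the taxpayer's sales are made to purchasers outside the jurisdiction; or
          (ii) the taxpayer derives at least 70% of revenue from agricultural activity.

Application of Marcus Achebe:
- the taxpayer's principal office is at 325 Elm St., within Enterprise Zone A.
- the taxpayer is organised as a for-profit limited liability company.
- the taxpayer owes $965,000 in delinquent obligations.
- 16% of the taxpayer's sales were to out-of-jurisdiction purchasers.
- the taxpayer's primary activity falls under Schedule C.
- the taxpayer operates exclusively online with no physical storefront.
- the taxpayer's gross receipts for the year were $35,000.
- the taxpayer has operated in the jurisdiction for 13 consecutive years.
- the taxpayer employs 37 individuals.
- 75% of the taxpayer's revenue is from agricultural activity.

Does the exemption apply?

No — not exempt.

(a) ≥ 11 yrs in jurisdiction — satisfied.
(i) has storefront — not satisfied.
(ii) receipts ≤ $25,000 — not met.
(b): F OR F → false.
(c) Schedule C activity — satisfied.
So (1) is not satisfied (T AND F AND T).
(i) nonprofit — fails.
(ii) ≤ 12 employees — fails.
(iii) not (in enterprise zone) — fails.
So (a) is not satisfied (F OR F OR F).
(i) >70% out-of-jur. sales — fails.
(ii) ≥70% agricultural — holds.
(b) = F OR T = true.
So (2) is not satisfied (F AND T).
Overall: F OR F → false.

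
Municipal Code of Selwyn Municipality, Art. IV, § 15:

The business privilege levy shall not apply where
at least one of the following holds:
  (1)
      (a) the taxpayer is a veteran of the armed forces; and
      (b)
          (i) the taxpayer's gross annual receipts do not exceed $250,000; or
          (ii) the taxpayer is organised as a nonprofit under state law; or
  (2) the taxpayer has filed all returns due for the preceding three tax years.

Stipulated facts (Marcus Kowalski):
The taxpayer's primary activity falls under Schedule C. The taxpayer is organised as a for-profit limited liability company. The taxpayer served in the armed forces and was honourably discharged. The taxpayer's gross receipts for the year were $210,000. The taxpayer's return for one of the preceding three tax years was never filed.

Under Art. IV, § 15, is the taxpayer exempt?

(a) veteran — met.
(i) receipts ≤ $250,000 — satisfied.
(ii) nonprofit — not met.
(b): T OR F → true.
So (1) is satisfied (T AND T).
(2) returns current — not satisfied.
So Overall is satisfied (T OR F).

Yes — exempt.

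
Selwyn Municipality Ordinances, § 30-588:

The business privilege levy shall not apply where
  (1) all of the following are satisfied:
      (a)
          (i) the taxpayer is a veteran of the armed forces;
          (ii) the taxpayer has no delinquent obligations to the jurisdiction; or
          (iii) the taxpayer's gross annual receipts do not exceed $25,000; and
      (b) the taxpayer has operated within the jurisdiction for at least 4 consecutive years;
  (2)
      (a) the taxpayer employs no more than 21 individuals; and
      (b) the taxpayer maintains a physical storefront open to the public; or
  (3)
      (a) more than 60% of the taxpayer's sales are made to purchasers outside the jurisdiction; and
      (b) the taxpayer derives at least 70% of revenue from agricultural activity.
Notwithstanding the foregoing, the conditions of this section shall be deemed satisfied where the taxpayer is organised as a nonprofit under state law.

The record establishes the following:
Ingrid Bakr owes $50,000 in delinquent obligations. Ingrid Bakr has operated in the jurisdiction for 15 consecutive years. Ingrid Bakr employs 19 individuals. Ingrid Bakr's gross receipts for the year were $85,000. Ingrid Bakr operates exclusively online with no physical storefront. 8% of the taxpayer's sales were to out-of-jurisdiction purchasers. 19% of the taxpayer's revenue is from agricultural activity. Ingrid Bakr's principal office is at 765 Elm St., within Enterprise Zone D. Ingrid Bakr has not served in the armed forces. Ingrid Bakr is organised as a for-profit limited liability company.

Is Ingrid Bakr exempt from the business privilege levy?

No — not exempt.

(i) veteran — fails.
(ii) no delinquency — fails.
(iii) receipts ≤ $25,000 — fails.
So (a) is not satisfied (F OR F OR F).
(b) ≥ 4 yrs in jurisdiction — met.
So (1) is not satisfied (F AND T).
(a) ≤ 21 employees — satisfied.
(b) has storefront — not met.
(2) = T AND F = false.
(a) >60% out-of-jur. sales — not met.
(b) ≥70% agricultural — not met.
So (3) is not satisfied (F AND F).
So Overall is not satisfied (F OR F OR F).
Exception (nonprofit) — not satisfied.
Result: main false OR exception false → false.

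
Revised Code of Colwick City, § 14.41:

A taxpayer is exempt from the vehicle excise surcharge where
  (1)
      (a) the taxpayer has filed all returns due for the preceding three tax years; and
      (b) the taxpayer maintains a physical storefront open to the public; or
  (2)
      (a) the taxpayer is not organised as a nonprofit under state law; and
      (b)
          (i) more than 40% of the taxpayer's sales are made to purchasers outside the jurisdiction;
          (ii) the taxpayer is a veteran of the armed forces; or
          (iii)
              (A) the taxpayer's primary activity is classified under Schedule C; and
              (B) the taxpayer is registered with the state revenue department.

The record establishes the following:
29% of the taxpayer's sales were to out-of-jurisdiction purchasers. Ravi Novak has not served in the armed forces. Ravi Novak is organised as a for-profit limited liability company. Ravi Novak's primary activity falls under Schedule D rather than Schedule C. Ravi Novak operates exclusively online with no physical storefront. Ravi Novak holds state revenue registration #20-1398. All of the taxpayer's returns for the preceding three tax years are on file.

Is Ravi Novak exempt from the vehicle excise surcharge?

(a) returns current — met.
(b) has storefront — not satisfied.
(1): T AND F → false.
(a) not (nonprofit) — met.
(i) >40% out-of-jur. sales — fails.
(ii) veteran — not met.
(A) Schedule C activity — fails.
(B) state-registered — holds.
(iii): F AND T → false.
(b) = F OR F OR F = false.
So (2) is not satisfied (T AND F).
So Overall is not satisfied (F OR F).

No — not exempt.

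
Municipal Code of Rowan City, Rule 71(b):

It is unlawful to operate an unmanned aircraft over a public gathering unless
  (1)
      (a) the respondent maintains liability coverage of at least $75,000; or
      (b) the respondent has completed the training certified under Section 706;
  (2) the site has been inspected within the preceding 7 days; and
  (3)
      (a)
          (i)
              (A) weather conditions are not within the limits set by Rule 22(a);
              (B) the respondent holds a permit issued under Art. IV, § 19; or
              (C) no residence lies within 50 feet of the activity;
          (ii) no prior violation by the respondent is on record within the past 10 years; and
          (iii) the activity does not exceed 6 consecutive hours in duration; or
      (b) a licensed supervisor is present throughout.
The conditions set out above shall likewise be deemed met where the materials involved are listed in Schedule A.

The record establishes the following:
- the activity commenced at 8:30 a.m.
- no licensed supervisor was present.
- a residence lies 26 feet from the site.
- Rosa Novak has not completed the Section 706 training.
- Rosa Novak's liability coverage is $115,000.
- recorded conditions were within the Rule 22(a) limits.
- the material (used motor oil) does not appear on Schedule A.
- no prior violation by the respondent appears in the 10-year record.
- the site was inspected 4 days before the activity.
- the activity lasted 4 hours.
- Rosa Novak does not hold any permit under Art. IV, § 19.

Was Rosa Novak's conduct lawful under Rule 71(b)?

(a) coverage ≥ $75,000 — met.
(b) training certified — fails.
So (1) is satisfied (T OR F).
(2) site inspected — met.
(A) not (weather ok) — not met.
(B) holds permit — not met.
(C) no residence in 50 ft — fails.
So (i) is not satisfied (F OR F OR F).
(ii) no prior violation — holds.
(iii) ≤ 6 hrs duration — met.
(a): F AND T AND T → false.
(b) supervisor present — not satisfied.
(3) = F OR F = false.
Overall = T AND T AND F = false.
Exception (Schedule A material) — not satisfied.
Result: main false OR exception false → false.

No — unlawful.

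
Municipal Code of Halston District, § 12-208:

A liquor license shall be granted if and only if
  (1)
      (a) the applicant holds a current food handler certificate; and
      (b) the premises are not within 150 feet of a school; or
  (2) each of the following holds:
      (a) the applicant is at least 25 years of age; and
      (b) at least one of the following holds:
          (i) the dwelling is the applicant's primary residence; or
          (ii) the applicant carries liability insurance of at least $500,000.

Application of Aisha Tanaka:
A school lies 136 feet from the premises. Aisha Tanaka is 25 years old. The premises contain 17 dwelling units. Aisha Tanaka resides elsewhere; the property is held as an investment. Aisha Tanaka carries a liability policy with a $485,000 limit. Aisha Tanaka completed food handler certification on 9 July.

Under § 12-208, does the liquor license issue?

No — denied.

(a) food handler cert. — holds.
(b) ≥150 ft from school — not satisfied.
So (1) is not satisfied (T AND F).
(a) age ≥ 25 — holds.
(i) primary residence — fails.
(ii) insurance ≥ $500,000 — fails.
(b): F OR F → false.
(2) = T AND F = false.
Overall: F OR F → false.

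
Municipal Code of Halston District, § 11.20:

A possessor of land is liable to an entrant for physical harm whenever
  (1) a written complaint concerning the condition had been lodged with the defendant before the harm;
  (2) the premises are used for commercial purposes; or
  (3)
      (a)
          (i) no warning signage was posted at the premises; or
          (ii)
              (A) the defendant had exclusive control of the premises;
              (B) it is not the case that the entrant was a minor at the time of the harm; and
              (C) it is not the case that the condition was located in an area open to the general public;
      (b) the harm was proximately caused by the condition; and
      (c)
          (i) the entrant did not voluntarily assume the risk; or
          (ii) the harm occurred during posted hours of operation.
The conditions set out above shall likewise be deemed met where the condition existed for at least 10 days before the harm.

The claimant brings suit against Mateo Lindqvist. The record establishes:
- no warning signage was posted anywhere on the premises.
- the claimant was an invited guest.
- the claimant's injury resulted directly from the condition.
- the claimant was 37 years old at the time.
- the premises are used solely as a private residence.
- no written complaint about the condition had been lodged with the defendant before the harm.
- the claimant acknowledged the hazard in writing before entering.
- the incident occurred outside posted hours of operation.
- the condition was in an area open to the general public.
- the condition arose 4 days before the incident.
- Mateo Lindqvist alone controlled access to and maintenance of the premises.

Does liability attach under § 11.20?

(1) complaint lodged — fails.
(2) commercial use — not met.
(i) no signage posted — satisfied.
(A) exclusive control — met.
(B) not (entrant a minor) — satisfied.
(C) not (public area) — fails.
(ii) = T AND T AND F = false.
(a): T OR F → true.
(b) proximate cause — holds.
(i) no assumed risk — fails.
(ii) during posted hours — not met.
(c): F OR F → false.
(3): T AND T AND F → false.
So Overall is not satisfied (F OR F OR F).
Exception (condition ≥10 days old) — not satisfied.
Result: main false OR exception false → false.

No — not liable.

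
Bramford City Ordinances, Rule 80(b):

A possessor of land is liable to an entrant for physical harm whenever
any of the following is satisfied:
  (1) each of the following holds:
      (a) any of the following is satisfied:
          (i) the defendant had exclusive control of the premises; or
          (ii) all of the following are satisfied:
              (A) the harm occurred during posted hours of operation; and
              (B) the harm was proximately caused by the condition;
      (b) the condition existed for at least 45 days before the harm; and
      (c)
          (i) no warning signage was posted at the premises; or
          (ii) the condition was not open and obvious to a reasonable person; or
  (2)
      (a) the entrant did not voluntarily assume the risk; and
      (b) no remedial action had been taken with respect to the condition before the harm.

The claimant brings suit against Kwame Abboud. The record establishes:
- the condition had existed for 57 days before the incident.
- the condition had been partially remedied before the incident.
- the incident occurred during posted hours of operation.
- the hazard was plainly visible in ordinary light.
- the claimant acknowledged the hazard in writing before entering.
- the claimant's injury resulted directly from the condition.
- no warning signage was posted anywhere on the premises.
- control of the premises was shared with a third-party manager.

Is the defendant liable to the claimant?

Yes — liable.

(i) exclusive control — not satisfied.
(A) during posted hours — satisfied.
(B) proximate cause — met.
So (ii) is satisfied (T AND T).
(a): F OR T → true.
(b) condition ≥45 days old — satisfied.
(i) no signage posted — met.
(ii) not open/obvious — not satisfied.
(c): T OR F → true.
(1): T AND T AND T → true.
(a) no assumed risk — fails.
(b) no remedial action — not satisfied.
So (2) is not satisfied (F AND F).
Overall: T OR F → true.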